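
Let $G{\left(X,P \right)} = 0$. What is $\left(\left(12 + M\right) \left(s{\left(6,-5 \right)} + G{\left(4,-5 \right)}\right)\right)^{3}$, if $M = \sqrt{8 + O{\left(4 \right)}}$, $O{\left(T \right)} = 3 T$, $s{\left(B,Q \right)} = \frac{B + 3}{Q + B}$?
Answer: $1784592 + 659016 \sqrt{5} \approx 3.2582 \cdot 10^{6}$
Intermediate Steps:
$s{\left(B,Q \right)} = \frac{3 + B}{B + Q}$
$M = 2 \sqrt{5}$ ($M = \sqrt{8 + 3 \cdot 4} = \sqrt{8 + 12} = \sqrt{20} = 2 \sqrt{5} \approx 4.4721$)
$\left(\left(12 + M\right) \left(s{\left(6,-5 \right)} + G{\left(4,-5 \right)}\right)\right)^{3} = \left(\left(12 + 2 \sqrt{5}\right) \left(\frac{3 + 6}{6 - 5} + 0\right)\right)^{3} = \left(\left(12 + 2 \sqrt{5}\right) \left(1^{-1} \cdot 9 + 0\right)\right)^{3} = \left(\left(12 + 2 \sqrt{5}\right) \left(1 \cdot 9 + 0\right)\right)^{3} = \left(\left(12 + 2 \sqrt{5}\right) \left(9 + 0\right)\right)^{3} = \left(\left(12 + 2 \sqrt{5}\right) 9\right)^{3} = \left(108 + 18 \sqrt{5}\right)^{3}$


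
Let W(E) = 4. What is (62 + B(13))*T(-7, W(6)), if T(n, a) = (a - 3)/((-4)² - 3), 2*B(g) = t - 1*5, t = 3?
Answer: 61/13 ≈ 4.6923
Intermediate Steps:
B(g) = -1 (B(g) = (3 - 1*5)/2 = (3 - 5)/2 = (½)*(-2) = -1)
T(n, a) = -3/13 + a/13 (T(n, a) = (-3 + a)/(16 - 3) = (-3 + a)/13 = (-3 + a)*(1/13) = -3/13 + a/13)
(62 + B(13))*T(-7, W(6)) = (62 - 1)*(-3/13 + (1/13)*4) = 61*(-3/13 + 4/13) = 61*(1/13) = 61/13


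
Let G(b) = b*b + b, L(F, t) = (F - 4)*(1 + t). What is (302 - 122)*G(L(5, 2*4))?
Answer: 16200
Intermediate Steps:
L(F, t) = (1 + t)*(-4 + F) (L(F, t) = (-4 + F)*(1 + t) = (1 + t)*(-4 + F))
G(b) = b + b² (G(b) = b² + b = b + b²)
(302 - 122)*G(L(5, 2*4)) = (302 - 122)*((-4 + 5 - 8*4 + 5*(2*4))*(1 + (-4 + 5 - 8*4 + 5*(2*4)))) = 180*((-4 + 5 - 4*8 + 5*8)*(1 + (-4 + 5 - 4*8 + 5*8))) = 180*((-4 + 5 - 32 + 40)*(1 + (-4 + 5 - 32 + 40))) = 180*(9*(1 + 9)) = 180*(9*10) = 180*90 = 16200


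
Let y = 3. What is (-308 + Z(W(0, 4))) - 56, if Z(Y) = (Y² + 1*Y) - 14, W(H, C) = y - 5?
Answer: -376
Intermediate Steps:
W(H, C) = -2 (W(H, C) = 3 - 5 = -2)
Z(Y) = -14 + Y + Y² (Z(Y) = (Y² + Y) - 14 = (Y + Y²) - 14 = -14 + Y + Y²)
(-308 + Z(W(0, 4))) - 56 = (-308 + (-14 - 2 + (-2)²)) - 56 = (-308 + (-14 - 2 + 4)) - 56 = (-308 - 12) - 56 = -320 - 56 = -376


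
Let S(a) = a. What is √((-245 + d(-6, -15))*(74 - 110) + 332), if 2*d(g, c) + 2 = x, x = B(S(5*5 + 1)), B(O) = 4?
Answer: 2*√2279 ≈ 95.478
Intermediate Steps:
x = 4
d(g, c) = 1 (d(g, c) = -1 + (½)*4 = -1 + 2 = 1)
√((-245 + d(-6, -15))*(74 - 110) + 332) = √((-245 + 1)*(74 - 110) + 332) = √(-244*(-36) + 332) = √(8784 + 332) = √9116 = 2*√2279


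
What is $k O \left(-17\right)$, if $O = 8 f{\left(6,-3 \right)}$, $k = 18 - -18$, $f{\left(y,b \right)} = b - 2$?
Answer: $24480$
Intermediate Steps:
$f{\left(y,b \right)} = -2 + b$ ($f{\left(y,b \right)} = b - 2 = -2 + b$)
$k = 36$ ($k = 18 + 18 = 36$)
$O = -40$ ($O = 8 \left(-2 - 3\right) = 8 \left(-5\right) = -40$)
$k O \left(-17\right) = 36 \left(-40\right) \left(-17\right) = \left(-1440\right) \left(-17\right) = 24480$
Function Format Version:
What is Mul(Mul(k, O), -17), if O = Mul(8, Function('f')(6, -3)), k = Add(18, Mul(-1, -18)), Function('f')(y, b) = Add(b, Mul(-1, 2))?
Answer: 24480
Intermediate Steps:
Function('f')(y, b) = Add(-2, b) (Function('f')(y, b) = Add(b, -2) = Add(-2, b))
k = 36 (k = Add(18, 18) = 36)
O = -40 (O = Mul(8, Add(-2, -3)) = Mul(8, -5) = -40)
Mul(Mul(k, O), -17) = Mul(Mul(36, -40), -17) = Mul(-1440, -17) = 24480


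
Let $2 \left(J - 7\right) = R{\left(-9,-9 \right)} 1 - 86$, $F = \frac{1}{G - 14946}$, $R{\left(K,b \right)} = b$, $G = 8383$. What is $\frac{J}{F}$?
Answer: $\frac{531603}{2} \approx 2.658 \cdot 10^{5}$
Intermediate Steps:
$F = - \frac{1}{6563}$ ($F = \frac{1}{8383 - 14946} = \frac{1}{-6563} = - \frac{1}{6563} \approx -0.00015237$)
$J = - \frac{81}{2}$ ($J = 7 + \frac{\left(-9\right) 1 - 86}{2} = 7 + \frac{-9 - 86}{2} = 7 + \frac{1}{2} \left(-95\right) = 7 - \frac{95}{2} = - \frac{81}{2} \approx -40.5$)
$\frac{J}{F} = - \frac{81}{2 \left(- \frac{1}{6563}\right)} = \left(- \frac{81}{2}\right) \left(-6563\right) = \frac{531603}{2}$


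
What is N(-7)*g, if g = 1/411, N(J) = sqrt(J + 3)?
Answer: 2*I/411 ≈ 0.0048662*I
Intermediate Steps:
N(J) = sqrt(3 + J)
g = 1/411 ≈ 0.0024331
N(-7)*g = sqrt(3 - 7)*(1/411) = sqrt(-4)*(1/411) = (2*I)*(1/411) = 2*I/411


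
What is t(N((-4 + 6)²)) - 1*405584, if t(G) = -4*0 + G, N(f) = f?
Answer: -405580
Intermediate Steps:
t(G) = G (t(G) = 0 + G = G)
t(N((-4 + 6)²)) - 1*405584 = (-4 + 6)² - 1*405584 = 2² - 405584 = 4 - 405584 = -405580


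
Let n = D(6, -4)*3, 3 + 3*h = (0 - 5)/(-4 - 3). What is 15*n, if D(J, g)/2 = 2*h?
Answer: -960/7 ≈ -137.14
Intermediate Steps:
h = -16/21 (h = -1 + ((0 - 5)/(-4 - 3))/3 = -1 + (-5/(-7))/3 = -1 + (-5*(-⅐))/3 = -1 + (⅓)*(5/7) = -1 + 5/21 = -16/21 ≈ -0.76190)
D(J, g) = -64/21 (D(J, g) = 2*(2*(-16/21)) = 2*(-32/21) = -64/21)
n = -64/7 (n = -64/21*3 = -64/7 ≈ -9.1429)
15*n = 15*(-64/7) = -960/7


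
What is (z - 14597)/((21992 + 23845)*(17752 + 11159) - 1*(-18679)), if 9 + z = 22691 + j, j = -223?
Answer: 3931/662606093 ≈ 5.9326e-6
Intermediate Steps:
z = 22459 (z = -9 + (22691 - 223) = -9 + 22468 = 22459)
(z - 14597)/((21992 + 23845)*(17752 + 11159) - 1*(-18679)) = (22459 - 14597)/((21992 + 23845)*(17752 + 11159) - 1*(-18679)) = 7862/(45837*28911 + 18679) = 7862/(1325193507 + 18679) = 7862/1325212186 = 7862*(1/1325212186) = 3931/662606093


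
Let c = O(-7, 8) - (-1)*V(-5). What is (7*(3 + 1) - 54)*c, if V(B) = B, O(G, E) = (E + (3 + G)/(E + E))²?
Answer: -11453/8 ≈ -1431.6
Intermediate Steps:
O(G, E) = (E + (3 + G)/(2*E))² (O(G, E) = (E + (3 + G)/((2*E)))² = (E + (3 + G)*(1/(2*E)))² = (E + (3 + G)/(2*E))²)
c = 881/16 (c = (¼)*(3 - 7 + 2*8²)²/8² - (-1)*(-5) = (¼)*(1/64)*(3 - 7 + 2*64)² - 1*5 = (¼)*(1/64)*(3 - 7 + 128)² - 5 = (¼)*(1/64)*124² - 5 = (¼)*(1/64)*15376 - 5 = 961/16 - 5 = 881/16 ≈ 55.063)
(7*(3 + 1) - 54)*c = (7*(3 + 1) - 54)*(881/16) = (7*4 - 54)*(881/16) = (28 - 54)*(881/16) = -26*881/16 = -11453/8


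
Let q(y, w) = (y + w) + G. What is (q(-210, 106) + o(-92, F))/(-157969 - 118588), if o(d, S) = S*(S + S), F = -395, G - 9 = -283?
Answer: -311672/276557 ≈ -1.1270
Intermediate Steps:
G = -274 (G = 9 - 283 = -274)
q(y, w) = -274 + w + y (q(y, w) = (y + w) - 274 = (w + y) - 274 = -274 + w + y)
o(d, S) = 2*S**2 (o(d, S) = S*(2*S) = 2*S**2)
(q(-210, 106) + o(-92, F))/(-157969 - 118588) = ((-274 + 106 - 210) + 2*(-395)**2)/(-157969 - 118588) = (-378 + 2*156025)/(-276557) = (-378 + 312050)*(-1/276557) = 311672*(-1/276557) = -311672/276557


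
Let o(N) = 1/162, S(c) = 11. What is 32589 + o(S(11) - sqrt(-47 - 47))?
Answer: 5279419/162 ≈ 32589.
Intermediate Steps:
o(N) = 1/162
32589 + o(S(11) - sqrt(-47 - 47)) = 32589 + 1/162 = 5279419/162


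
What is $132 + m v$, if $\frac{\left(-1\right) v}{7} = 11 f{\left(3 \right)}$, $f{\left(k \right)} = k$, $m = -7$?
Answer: $1749$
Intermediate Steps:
$v = -231$ ($v = - 7 \cdot 11 \cdot 3 = \left(-7\right) 33 = -231$)
$132 + m v = 132 - -1617 = 132 + 1617 = 1749$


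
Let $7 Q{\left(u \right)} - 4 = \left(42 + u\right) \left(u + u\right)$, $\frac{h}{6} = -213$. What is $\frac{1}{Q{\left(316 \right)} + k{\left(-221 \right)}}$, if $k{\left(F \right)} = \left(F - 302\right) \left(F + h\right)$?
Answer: $\frac{7}{5714099} \approx 1.225 \cdot 10^{-6}$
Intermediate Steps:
$h = -1278$ ($h = 6 \left(-213\right) = -1278$)
$k{\left(F \right)} = \left(-1278 + F\right) \left(-302 + F\right)$ ($k{\left(F \right)} = \left(F - 302\right) \left(F - 1278\right) = \left(-302 + F\right) \left(-1278 + F\right) = \left(-1278 + F\right) \left(-302 + F\right)$)
$Q{\left(u \right)} = \frac{4}{7} + \frac{2 u \left(42 + u\right)}{7}$ ($Q{\left(u \right)} = \frac{4}{7} + \frac{\left(42 + u\right) \left(u + u\right)}{7} = \frac{4}{7} + \frac{\left(42 + u\right) 2 u}{7} = \frac{4}{7} + \frac{2 u \left(42 + u\right)}{7}$)
$\frac{1}{Q{\left(316 \right)} + k{\left(-221 \right)}} = \frac{1}{\left(\frac{4}{7} + 12 \cdot 316 + \frac{2 \cdot 316^{2}}{7}\right) + \left(385956 + \left(-221\right)^{2} - -349180\right)} = \frac{1}{\left(\frac{4}{7} + 3792 + \frac{2}{7} \cdot 99856\right) + \left(385956 + 48841 + 349180\right)} = \frac{1}{\left(\frac{4}{7} + 3792 + \frac{199712}{7}\right) + 783977} = \frac{1}{\frac{226260}{7} + 783977} = \frac{1}{\frac{5714099}{7}} = \frac{7}{5714099}$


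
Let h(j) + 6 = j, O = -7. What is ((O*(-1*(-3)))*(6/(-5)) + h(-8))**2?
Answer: 3136/25 ≈ 125.44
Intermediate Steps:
h(j) = -6 + j
((O*(-1*(-3)))*(6/(-5)) + h(-8))**2 = ((-(-7)*(-3))*(6/(-5)) + (-6 - 8))**2 = ((-7*3)*(-1/5*6) - 14)**2 = (-21*(-6/5) - 14)**2 = (126/5 - 14)**2 = (56/5)**2 = 3136/25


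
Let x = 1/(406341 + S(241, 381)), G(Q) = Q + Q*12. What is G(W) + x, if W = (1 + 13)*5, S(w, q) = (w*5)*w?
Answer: 634038861/696746 ≈ 910.00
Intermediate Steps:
S(w, q) = 5*w² (S(w, q) = (5*w)*w = 5*w²)
W = 70 (W = 14*5 = 70)
G(Q) = 13*Q (G(Q) = Q + 12*Q = 13*Q)
x = 1/696746 (x = 1/(406341 + 5*241²) = 1/(406341 + 5*58081) = 1/(406341 + 290405) = 1/696746 ≈ 1.4352e-6)
G(W) + x = 13*70 + 1/696746 = 910 + 1/696746 = 634038861/696746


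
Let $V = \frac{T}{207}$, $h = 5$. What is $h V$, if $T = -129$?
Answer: $- \frac{215}{69} \approx -3.1159$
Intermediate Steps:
$V = - \frac{43}{69}$ ($V = - \frac{129}{207} = \left(-129\right) \frac{1}{207} = - \frac{43}{69} \approx -0.62319$)
$h V = 5 \left(- \frac{43}{69}\right) = - \frac{215}{69}$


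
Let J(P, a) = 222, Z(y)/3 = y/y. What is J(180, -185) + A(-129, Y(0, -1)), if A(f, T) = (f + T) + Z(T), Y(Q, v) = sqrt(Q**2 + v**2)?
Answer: 97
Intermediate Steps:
Z(y) = 3 (Z(y) = 3*(y/y) = 3*1 = 3)
A(f, T) = 3 + T + f (A(f, T) = (f + T) + 3 = (T + f) + 3 = 3 + T + f)
J(180, -185) + A(-129, Y(0, -1)) = 222 + (3 + sqrt(0**2 + (-1)**2) - 129) = 222 + (3 + sqrt(0 + 1) - 129) = 222 + (3 + sqrt(1) - 129) = 222 + (3 + 1 - 129) = 222 - 125 = 97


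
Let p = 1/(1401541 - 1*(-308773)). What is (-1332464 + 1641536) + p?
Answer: 528610168609/1710314 ≈ 3.0907e+5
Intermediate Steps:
p = 1/1710314 (p = 1/(1401541 + 308773) = 1/1710314 ≈ 5.8469e-7)
(-1332464 + 1641536) + p = (-1332464 + 1641536) + 1/1710314 = 309072 + 1/1710314 = 528610168609/1710314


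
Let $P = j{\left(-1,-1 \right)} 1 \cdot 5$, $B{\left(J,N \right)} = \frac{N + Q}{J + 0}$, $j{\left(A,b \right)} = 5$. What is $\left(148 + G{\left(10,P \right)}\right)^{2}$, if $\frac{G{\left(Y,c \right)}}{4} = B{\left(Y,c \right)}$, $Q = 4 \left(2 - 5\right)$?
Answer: $\frac{586756}{25} \approx 23470.0$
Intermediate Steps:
$Q = -12$ ($Q = 4 \left(-3\right) = -12$)
$B{\left(J,N \right)} = \frac{-12 + N}{J}$ ($B{\left(J,N \right)} = \frac{N - 12}{J + 0} = \frac{-12 + N}{J}$)
$P = 25$ ($P = 5 \cdot 1 \cdot 5 = 5 \cdot 5 = 25$)
$G{\left(Y,c \right)} = \frac{4 \left(-12 + c\right)}{Y}$ ($G{\left(Y,c \right)} = 4 \frac{-12 + c}{Y} = \frac{4 \left(-12 + c\right)}{Y}$)
$\left(148 + G{\left(10,P \right)}\right)^{2} = \left(148 + \frac{4 \left(-12 + 25\right)}{10}\right)^{2} = \left(148 + 4 \cdot \frac{1}{10} \cdot 13\right)^{2} = \left(148 + \frac{26}{5}\right)^{2} = \left(\frac{766}{5}\right)^{2} = \frac{586756}{25}$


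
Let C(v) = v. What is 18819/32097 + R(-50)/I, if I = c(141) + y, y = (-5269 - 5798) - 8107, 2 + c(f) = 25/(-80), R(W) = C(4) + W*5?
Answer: 1966799397/3282677879 ≈ 0.59914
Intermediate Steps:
R(W) = 4 + 5*W (R(W) = 4 + W*5 = 4 + 5*W)
c(f) = -37/16 (c(f) = -2 + 25/(-80) = -2 + 25*(-1/80) = -2 - 5/16 = -37/16)
y = -19174 (y = -11067 - 8107 = -19174)
I = -306821/16 (I = -37/16 - 19174 = -306821/16 ≈ -19176.)
18819/32097 + R(-50)/I = 18819/32097 + (4 + 5*(-50))/(-306821/16) = 18819*(1/32097) + (4 - 250)*(-16/306821) = 6273/10699 - 246*(-16/306821) = 6273/10699 + 3936/306821 = 1966799397/3282677879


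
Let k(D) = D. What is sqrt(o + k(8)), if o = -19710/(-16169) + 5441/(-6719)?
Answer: sqrt(99250020666628039)/108639511 ≈ 2.8999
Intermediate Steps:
o = 44455961/108639511 (o = -19710*(-1/16169) + 5441*(-1/6719) = 19710/16169 - 5441/6719 = 44455961/108639511 ≈ 0.40921)
sqrt(o + k(8)) = sqrt(44455961/108639511 + 8) = sqrt(913572049/108639511) = sqrt(99250020666628039)/108639511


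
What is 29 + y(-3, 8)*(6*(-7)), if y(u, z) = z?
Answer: -307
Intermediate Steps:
29 + y(-3, 8)*(6*(-7)) = 29 + 8*(6*(-7)) = 29 + 8*(-42) = 29 - 336 = -307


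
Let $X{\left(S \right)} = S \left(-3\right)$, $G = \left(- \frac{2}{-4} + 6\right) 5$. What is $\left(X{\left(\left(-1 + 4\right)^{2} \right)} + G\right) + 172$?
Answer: $\frac{355}{2} \approx 177.5$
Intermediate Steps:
$G = \frac{65}{2}$ ($G = \left(\left(-2\right) \left(- \frac{1}{4}\right) + 6\right) 5 = \left(\frac{1}{2} + 6\right) 5 = \frac{13}{2} \cdot 5 = \frac{65}{2} \approx 32.5$)
$X{\left(S \right)} = - 3 S$
$\left(X{\left(\left(-1 + 4\right)^{2} \right)} + G\right) + 172 = \left(- 3 \left(-1 + 4\right)^{2} + \frac{65}{2}\right) + 172 = \left(- 3 \cdot 3^{2} + \frac{65}{2}\right) + 172 = \left(\left(-3\right) 9 + \frac{65}{2}\right) + 172 = \left(-27 + \frac{65}{2}\right) + 172 = \frac{11}{2} + 172 = \frac{355}{2}$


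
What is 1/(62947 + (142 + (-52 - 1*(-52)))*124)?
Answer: 1/80555 ≈ 1.2414e-5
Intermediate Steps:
1/(62947 + (142 + (-52 - 1*(-52)))*124) = 1/(62947 + (142 + (-52 + 52))*124) = 1/(62947 + (142 + 0)*124) = 1/(62947 + 142*124) = 1/(62947 + 17608) = 1/80555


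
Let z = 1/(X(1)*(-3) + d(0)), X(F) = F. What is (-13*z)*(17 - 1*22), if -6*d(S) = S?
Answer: -65/3 ≈ -21.667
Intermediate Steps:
d(S) = -S/6
z = -1/3 (z = 1/(1*(-3) - 1/6*0) = 1/(-3 + 0) = 1/(-3) = -1/3 ≈ -0.33333)
(-13*z)*(17 - 1*22) = (-13*(-1/3))*(17 - 1*22) = 13*(17 - 22)/3 = (13/3)*(-5) = -65/3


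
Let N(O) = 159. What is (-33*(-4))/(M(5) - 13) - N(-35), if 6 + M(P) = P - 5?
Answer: -3153/19 ≈ -165.95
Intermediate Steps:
M(P) = -11 + P (M(P) = -6 + (P - 5) = -6 + (-5 + P) = -11 + P)
(-33*(-4))/(M(5) - 13) - N(-35) = (-33*(-4))/((-11 + 5) - 13) - 1*159 = 132/(-6 - 13) - 159 = 132/(-19) - 159 = 132*(-1/19) - 159 = -132/19 - 159 = -3153/19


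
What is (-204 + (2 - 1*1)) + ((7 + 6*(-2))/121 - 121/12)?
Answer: -309457/1452 ≈ -213.12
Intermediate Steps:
(-204 + (2 - 1*1)) + ((7 + 6*(-2))/121 - 121/12) = (-204 + (2 - 1)) + ((7 - 12)*(1/121) - 121*1/12) = (-204 + 1) + (-5*1/121 - 121/12) = -203 + (-5/121 - 121/12) = -203 - 14701/1452 = -309457/1452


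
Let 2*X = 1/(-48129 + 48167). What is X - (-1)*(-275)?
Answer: -20899/76 ≈ -274.99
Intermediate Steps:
X = 1/76 (X = 1/(2*(-48129 + 48167)) = (½)/38 = (½)*(1/38) = 1/76 ≈ 0.013158)
X - (-1)*(-275) = 1/76 - (-1)*(-275) = 1/76 - 1*275 = 1/76 - 275 = -20899/76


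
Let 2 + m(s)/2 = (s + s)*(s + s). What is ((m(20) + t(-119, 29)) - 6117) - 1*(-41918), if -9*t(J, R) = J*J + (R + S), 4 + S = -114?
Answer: 336901/9 ≈ 37433.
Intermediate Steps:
S = -118 (S = -4 - 114 = -118)
m(s) = -4 + 8*s² (m(s) = -4 + 2*((s + s)*(s + s)) = -4 + 2*((2*s)*(2*s)) = -4 + 2*(4*s²) = -4 + 8*s²)
t(J, R) = 118/9 - R/9 - J²/9 (t(J, R) = -(J*J + (R - 118))/9 = -(J² + (-118 + R))/9 = -(-118 + R + J²)/9 = 118/9 - R/9 - J²/9)
((m(20) + t(-119, 29)) - 6117) - 1*(-41918) = (((-4 + 8*20²) + (118/9 - ⅑*29 - ⅑*(-119)²)) - 6117) - 1*(-41918) = (((-4 + 8*400) + (118/9 - 29/9 - ⅑*14161)) - 6117) + 41918 = (((-4 + 3200) + (118/9 - 29/9 - 14161/9)) - 6117) + 41918 = ((3196 - 14072/9) - 6117) + 41918 = (14692/9 - 6117) + 41918 = -40361/9 + 41918 = 336901/9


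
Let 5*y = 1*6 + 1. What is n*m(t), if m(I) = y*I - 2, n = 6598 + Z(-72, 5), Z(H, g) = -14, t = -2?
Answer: -158016/5 ≈ -31603.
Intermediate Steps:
y = 7/5 (y = (1*6 + 1)/5 = (6 + 1)/5 = (1/5)*7 = 7/5 ≈ 1.4000)
n = 6584 (n = 6598 - 14 = 6584)
m(I) = -2 + 7*I/5 (m(I) = 7*I/5 - 2 = -2 + 7*I/5)
n*m(t) = 6584*(-2 + (7/5)*(-2)) = 6584*(-2 - 14/5) = 6584*(-24/5) = -158016/5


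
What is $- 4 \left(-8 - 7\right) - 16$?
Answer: $44$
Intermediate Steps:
$- 4 \left(-8 - 7\right) - 16 = \left(-4\right) \left(-15\right) - 16 = 60 - 16 = 44$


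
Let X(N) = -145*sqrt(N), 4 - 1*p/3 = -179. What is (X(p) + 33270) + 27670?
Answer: 60940 - 435*sqrt(61) ≈ 57543.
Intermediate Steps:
p = 549 (p = 12 - 3*(-179) = 12 + 537 = 549)
(X(p) + 33270) + 27670 = (-435*sqrt(61) + 33270) + 27670 = (33270 - 435*sqrt(61)) + 27670 = 60940 - 435*sqrt(61)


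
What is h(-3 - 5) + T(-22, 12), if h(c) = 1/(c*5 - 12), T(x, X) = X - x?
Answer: 1767/52 ≈ 33.981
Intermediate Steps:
h(c) = 1/(-12 + 5*c) (h(c) = 1/(5*c - 12) = 1/(-12 + 5*c))
h(-3 - 5) + T(-22, 12) = 1/(-12 + 5*(-3 - 5)) + (12 - 1*(-22)) = 1/(-12 + 5*(-8)) + (12 + 22) = 1/(-12 - 40) + 34 = 1/(-52) + 34 = -1/52 + 34 = 1767/52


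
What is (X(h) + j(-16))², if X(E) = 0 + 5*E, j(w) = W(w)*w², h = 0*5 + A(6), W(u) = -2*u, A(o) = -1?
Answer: 67026969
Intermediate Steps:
h = -1 (h = 0*5 - 1 = 0 - 1 = -1)
j(w) = -2*w³ (j(w) = (-2*w)*w² = -2*w³)
X(E) = 5*E
(X(h) + j(-16))² = (5*(-1) - 2*(-16)³)² = (-5 - 2*(-4096))² = (-5 + 8192)² = 8187² = 67026969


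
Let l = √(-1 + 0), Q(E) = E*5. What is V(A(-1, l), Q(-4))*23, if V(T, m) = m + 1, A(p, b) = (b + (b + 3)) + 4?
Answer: -437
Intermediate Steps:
Q(E) = 5*E
l = I (l = √(-1) = I ≈ 1.0*I)
A(p, b) = 7 + 2*b (A(p, b) = (b + (3 + b)) + 4 = (3 + 2*b) + 4 = 7 + 2*b)
V(T, m) = 1 + m
V(A(-1, l), Q(-4))*23 = (1 + 5*(-4))*23 = (1 - 20)*23 = -19*23 = -437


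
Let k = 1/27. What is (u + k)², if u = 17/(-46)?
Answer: 170569/1542564 ≈ 0.11057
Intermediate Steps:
k = 1/27 ≈ 0.037037
u = -17/46 (u = 17*(-1/46) = -17/46 ≈ -0.36957)
(u + k)² = (-17/46 + 1/27)² = (-413/1242)² = 170569/1542564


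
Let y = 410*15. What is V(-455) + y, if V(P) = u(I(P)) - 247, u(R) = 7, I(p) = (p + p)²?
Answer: 5910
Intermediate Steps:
I(p) = 4*p² (I(p) = (2*p)² = 4*p²)
y = 6150
V(P) = -240 (V(P) = 7 - 247 = -240)
V(-455) + y = -240 + 6150 = 5910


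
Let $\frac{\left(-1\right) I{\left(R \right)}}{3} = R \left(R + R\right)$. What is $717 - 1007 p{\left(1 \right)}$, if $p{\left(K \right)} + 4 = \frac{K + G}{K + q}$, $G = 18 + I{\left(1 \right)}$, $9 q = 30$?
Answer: $1724$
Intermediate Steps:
$I{\left(R \right)} = - 6 R^{2}$ ($I{\left(R \right)} = - 3 R \left(R + R\right) = - 3 R 2 R = - 3 \cdot 2 R^{2} = - 6 R^{2}$)
$q = \frac{10}{3}$ ($q = \frac{1}{9} \cdot 30 = \frac{10}{3} \approx 3.3333$)
$G = 12$ ($G = 18 - 6 \cdot 1^{2} = 18 - 6 = 12$)
$p{\left(K \right)} = -4 + \frac{12 + K}{\frac{10}{3} + K}$ ($p{\left(K \right)} = -4 + \frac{K + 12}{K + \frac{10}{3}} = -4 + \frac{12 + K}{\frac{10}{3} + K}$)
$717 - 1007 p{\left(1 \right)} = 717 - 1007 \frac{-4 - 9}{10 + 3 \cdot 1} = 717 - 1007 \frac{-4 - 9}{10 + 3} = 717 - 1007 \cdot \frac{1}{13} \left(-13\right) = 717 - -1007 = 717 + 1007 = 1724$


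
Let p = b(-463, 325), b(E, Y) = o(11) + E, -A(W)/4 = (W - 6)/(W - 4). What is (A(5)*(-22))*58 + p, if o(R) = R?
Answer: -5556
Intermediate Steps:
A(W) = -4*(-6 + W)/(-4 + W) (A(W) = -4*(W - 6)/(W - 4) = -4*(-6 + W)/(-4 + W))
b(E, Y) = 11 + E
p = -452 (p = 11 - 463 = -452)
(A(5)*(-22))*58 + p = ((4*(6 - 1*5)/(-4 + 5))*(-22))*58 - 452 = ((4*(6 - 5)/1)*(-22))*58 - 452 = ((4*1*1)*(-22))*58 - 452 = (4*(-22))*58 - 452 = -88*58 - 452 = -5104 - 452 = -5556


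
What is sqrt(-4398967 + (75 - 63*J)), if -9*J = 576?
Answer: 2*I*sqrt(1098715) ≈ 2096.4*I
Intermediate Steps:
J = -64 (J = -1/9*576 = -64)
sqrt(-4398967 + (75 - 63*J)) = sqrt(-4398967 + (75 - 63*(-64))) = sqrt(-4398967 + (75 + 4032)) = sqrt(-4398967 + 4107) = sqrt(-4394860) = 2*I*sqrt(1098715)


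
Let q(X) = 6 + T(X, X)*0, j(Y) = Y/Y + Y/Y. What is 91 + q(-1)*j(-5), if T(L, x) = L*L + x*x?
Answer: 103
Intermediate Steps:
T(L, x) = L² + x²
j(Y) = 2 (j(Y) = 1 + 1 = 2)
q(X) = 6 (q(X) = 6 + (X² + X²)*0 = 6 + (2*X²)*0 = 6 + 0 = 6)
91 + q(-1)*j(-5) = 91 + 6*2 = 91 + 12 = 103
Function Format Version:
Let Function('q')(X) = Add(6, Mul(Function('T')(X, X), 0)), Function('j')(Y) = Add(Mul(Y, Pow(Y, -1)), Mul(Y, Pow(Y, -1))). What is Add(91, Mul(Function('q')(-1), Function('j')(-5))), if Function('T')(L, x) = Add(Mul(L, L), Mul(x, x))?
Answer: 103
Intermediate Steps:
Function('T')(L, x) = Add(Pow(L, 2), Pow(x, 2))
Function('j')(Y) = 2 (Function('j')(Y) = Add(1, 1) = 2)
Function('q')(X) = 6 (Function('q')(X) = Add(6, Mul(Add(Pow(X, 2), Pow(X, 2)), 0)) = Add(6, Mul(Mul(2, Pow(X, 2)), 0)) = Add(6, 0) = 6)
Add(91, Mul(Function('q')(-1), Function('j')(-5))) = Add(91, Mul(6, 2)) = Add(91, 12) = 103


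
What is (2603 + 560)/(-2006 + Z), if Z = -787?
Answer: -3163/2793 ≈ -1.1325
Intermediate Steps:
(2603 + 560)/(-2006 + Z) = (2603 + 560)/(-2006 - 787) = 3163/(-2793) = 3163*(-1/2793) = -3163/2793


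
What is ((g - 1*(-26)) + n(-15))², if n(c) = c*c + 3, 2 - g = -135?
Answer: 152881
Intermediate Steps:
g = 137 (g = 2 - 1*(-135) = 2 + 135 = 137)
n(c) = 3 + c² (n(c) = c² + 3 = 3 + c²)
((g - 1*(-26)) + n(-15))² = ((137 - 1*(-26)) + (3 + (-15)²))² = ((137 + 26) + (3 + 225))² = (163 + 228)² = 391² = 152881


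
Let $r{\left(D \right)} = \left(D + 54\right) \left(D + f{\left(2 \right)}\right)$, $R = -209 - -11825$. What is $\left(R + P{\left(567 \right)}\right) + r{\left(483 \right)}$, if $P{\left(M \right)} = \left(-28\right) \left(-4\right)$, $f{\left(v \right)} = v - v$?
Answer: $271099$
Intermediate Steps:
$f{\left(v \right)} = 0$
$P{\left(M \right)} = 112$
$R = 11616$ ($R = -209 + 11825 = 11616$)
$r{\left(D \right)} = D \left(54 + D\right)$ ($r{\left(D \right)} = \left(D + 54\right) \left(D + 0\right) = \left(54 + D\right) D = D \left(54 + D\right)$)
$\left(R + P{\left(567 \right)}\right) + r{\left(483 \right)} = \left(11616 + 112\right) + 483 \left(54 + 483\right) = 11728 + 483 \cdot 537 = 11728 + 259371 = 271099$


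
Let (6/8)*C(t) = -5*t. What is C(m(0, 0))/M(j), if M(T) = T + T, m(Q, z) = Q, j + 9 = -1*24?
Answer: 0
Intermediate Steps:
j = -33 (j = -9 - 1*24 = -9 - 24 = -33)
C(t) = -20*t/3 (C(t) = 4*(-5*t)/3 = -20*t/3)
M(T) = 2*T
C(m(0, 0))/M(j) = (-20/3*0)/((2*(-33))) = 0/(-66) = 0*(-1/66) = 0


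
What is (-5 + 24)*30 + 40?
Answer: 610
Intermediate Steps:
(-5 + 24)*30 + 40 = 19*30 + 40 = 570 + 40 = 610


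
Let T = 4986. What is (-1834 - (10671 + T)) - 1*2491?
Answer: -19982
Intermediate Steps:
(-1834 - (10671 + T)) - 1*2491 = (-1834 - (10671 + 4986)) - 1*2491 = (-1834 - 1*15657) - 2491 = (-1834 - 15657) - 2491 = -17491 - 2491 = -19982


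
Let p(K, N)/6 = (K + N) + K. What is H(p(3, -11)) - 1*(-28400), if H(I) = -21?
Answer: 28379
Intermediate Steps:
p(K, N) = 6*N + 12*K (p(K, N) = 6*((K + N) + K) = 6*(N + 2*K) = 6*N + 12*K)
H(p(3, -11)) - 1*(-28400) = -21 - 1*(-28400) = -21 + 28400 = 28379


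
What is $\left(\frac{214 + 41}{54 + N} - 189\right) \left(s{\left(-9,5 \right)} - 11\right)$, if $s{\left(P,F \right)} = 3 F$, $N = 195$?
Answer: $- \frac{62408}{83} \approx -751.9$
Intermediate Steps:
$\left(\frac{214 + 41}{54 + N} - 189\right) \left(s{\left(-9,5 \right)} - 11\right) = \left(\frac{214 + 41}{54 + 195} - 189\right) \left(3 \cdot 5 - 11\right) = \left(\frac{255}{249} - 189\right) \left(15 - 11\right) = \left(255 \cdot \frac{1}{249} - 189\right) 4 = \left(\frac{85}{83} - 189\right) 4 = \left(- \frac{15602}{83}\right) 4 = - \frac{62408}{83}$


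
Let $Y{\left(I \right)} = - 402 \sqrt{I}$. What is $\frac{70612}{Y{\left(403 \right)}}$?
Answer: $- \frac{35306 \sqrt{403}}{81003} \approx -8.7498$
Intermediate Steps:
$\frac{70612}{Y{\left(403 \right)}} = \frac{70612}{\left(-402\right) \sqrt{403}} = 70612 \left(- \frac{\sqrt{403}}{162006}\right) = - \frac{35306 \sqrt{403}}{81003}$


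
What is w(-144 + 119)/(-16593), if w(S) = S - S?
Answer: 0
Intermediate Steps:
w(S) = 0
w(-144 + 119)/(-16593) = 0/(-16593) = 0*(-1/16593) = 0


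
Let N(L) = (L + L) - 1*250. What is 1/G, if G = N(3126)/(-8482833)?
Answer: -8482833/6002 ≈ -1413.3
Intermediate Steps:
N(L) = -250 + 2*L (N(L) = 2*L - 250 = -250 + 2*L)
G = -6002/8482833 (G = (-250 + 2*3126)/(-8482833) = (-250 + 6252)*(-1/8482833) = 6002*(-1/8482833) = -6002/8482833 ≈ -0.00070755)
1/G = 1/(-6002/8482833) = -8482833/6002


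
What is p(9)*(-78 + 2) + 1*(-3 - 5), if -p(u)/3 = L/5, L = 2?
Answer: 416/5 ≈ 83.200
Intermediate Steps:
p(u) = -6/5
p(9)*(-78 + 2) + 1*(-3 - 5) = -6*(-78 + 2)/5 + 1*(-3 - 5) = -6/5*(-76) + 1*(-8) = 456/5 - 8 = 416/5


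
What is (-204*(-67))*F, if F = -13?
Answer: -177684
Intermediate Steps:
(-204*(-67))*F = -204*(-67)*(-13) = 13668*(-13) = -177684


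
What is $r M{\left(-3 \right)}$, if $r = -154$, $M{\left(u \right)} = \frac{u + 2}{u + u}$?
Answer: $- \frac{77}{3} \approx -25.667$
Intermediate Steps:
$M{\left(u \right)} = \frac{2 + u}{2 u}$
$r M{\left(-3 \right)} = - 154 \frac{2 - 3}{2 \left(-3\right)} = - 154 \cdot \frac{1}{2} \left(- \frac{1}{3}\right) \left(-1\right) = \left(-154\right) \frac{1}{6} = - \frac{77}{3}$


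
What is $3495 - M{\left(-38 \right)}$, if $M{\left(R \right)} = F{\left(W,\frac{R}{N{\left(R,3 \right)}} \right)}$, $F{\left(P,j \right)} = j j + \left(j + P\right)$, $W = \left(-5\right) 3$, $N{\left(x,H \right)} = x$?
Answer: $3508$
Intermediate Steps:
$W = -15$
$F{\left(P,j \right)} = P + j + j^{2}$ ($F{\left(P,j \right)} = j^{2} + \left(P + j\right) = P + j + j^{2}$)
$M{\left(R \right)} = -13$ ($M{\left(R \right)} = -15 + \frac{R}{R} + \left(\frac{R}{R}\right)^{2} = -15 + 1 + 1^{2} = -15 + 1 + 1 = -13$)
$3495 - M{\left(-38 \right)} = 3495 - -13 = 3495 + 13 = 3508$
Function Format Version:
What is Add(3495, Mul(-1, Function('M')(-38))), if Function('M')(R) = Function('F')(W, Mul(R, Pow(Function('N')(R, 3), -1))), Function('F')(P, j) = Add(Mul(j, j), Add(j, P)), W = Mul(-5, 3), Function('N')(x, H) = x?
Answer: 3508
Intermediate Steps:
W = -15
Function('F')(P, j) = Add(P, j, Pow(j, 2)) (Function('F')(P, j) = Add(Pow(j, 2), Add(P, j)) = Add(P, j, Pow(j, 2)))
Function('M')(R) = -13 (Function('M')(R) = Add(-15, Mul(R, Pow(R, -1)), Pow(Mul(R, Pow(R, -1)), 2)) = Add(-15, 1, Pow(1, 2)) = Add(-15, 1, 1) = -13)
Add(3495, Mul(-1, Function('M')(-38))) = Add(3495, Mul(-1, -13)) = Add(3495, 13) = 3508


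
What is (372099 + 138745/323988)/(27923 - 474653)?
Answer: -120555749557/144735159240 ≈ -0.83294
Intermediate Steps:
(372099 + 138745/323988)/(27923 - 474653) = (372099 + 138745*(1/323988))/(-446730) = (372099 + 138745/323988)*(-1/446730) = (120555749557/323988)*(-1/446730) = -120555749557/144735159240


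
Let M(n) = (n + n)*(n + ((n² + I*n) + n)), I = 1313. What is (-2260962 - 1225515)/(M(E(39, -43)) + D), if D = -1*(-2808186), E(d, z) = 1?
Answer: -3486477/2810818 ≈ -1.2404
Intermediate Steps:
M(n) = 2*n*(n² + 1315*n) (M(n) = (n + n)*(n + ((n² + 1313*n) + n)) = (2*n)*(n + (n² + 1314*n)) = (2*n)*(n² + 1315*n) = 2*n*(n² + 1315*n))
D = 2808186
(-2260962 - 1225515)/(M(E(39, -43)) + D) = (-2260962 - 1225515)/(2*1²*(1315 + 1) + 2808186) = -3486477/(2*1*1316 + 2808186) = -3486477/(2632 + 2808186) = -3486477/2810818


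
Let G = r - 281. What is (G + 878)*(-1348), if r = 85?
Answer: -919336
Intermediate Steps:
G = -196 (G = 85 - 281 = -196)
(G + 878)*(-1348) = (-196 + 878)*(-1348) = 682*(-1348) = -919336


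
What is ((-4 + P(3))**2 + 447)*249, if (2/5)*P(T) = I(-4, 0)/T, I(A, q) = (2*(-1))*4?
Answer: 418901/3 ≈ 1.3963e+5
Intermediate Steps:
I(A, q) = -8 (I(A, q) = -2*4 = -8)
P(T) = -20/T (P(T) = 5*(-8/T)/2 = -20/T)
((-4 + P(3))**2 + 447)*249 = ((-4 - 20/3)**2 + 447)*249 = ((-32/3)**2 + 447)*249 = (1024/9 + 447)*249 = (5047/9)*249 = 418901/3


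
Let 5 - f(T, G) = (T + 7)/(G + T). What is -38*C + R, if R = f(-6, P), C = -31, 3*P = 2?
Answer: 18931/16 ≈ 1183.2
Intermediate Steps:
P = ⅔ (P = (⅓)*2 = ⅔ ≈ 0.66667)
f(T, G) = 5 - (7 + T)/(G + T) (f(T, G) = 5 - (T + 7)/(G + T) = 5 - (7 + T)/(G + T))
R = 83/16 (R = (-7 + 4*(-6) + 5*(⅔))/(⅔ - 6) = (-7 - 24 + 10/3)/(-16/3) = -3/16*(-83/3) = 83/16 ≈ 5.1875)
-38*C + R = -38*(-31) + 83/16 = 1178 + 83/16 = 18931/16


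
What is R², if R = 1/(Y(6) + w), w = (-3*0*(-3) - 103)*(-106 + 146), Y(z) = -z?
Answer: 1/17023876 ≈ 5.8741e-8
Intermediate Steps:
w = -4120 (w = (0*(-3) - 103)*40 = (0 - 103)*40 = -103*40 = -4120)
R = -1/4126 (R = 1/(-1*6 - 4120) = 1/(-6 - 4120) = 1/(-4126) = -1/4126 ≈ -0.00024237)
R² = (-1/4126)² = 1/17023876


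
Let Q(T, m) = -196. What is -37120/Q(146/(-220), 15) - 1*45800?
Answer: -2234920/49 ≈ -45611.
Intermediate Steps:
-37120/Q(146/(-220), 15) - 1*45800 = -37120/(-196) - 1*45800 = -37120*(-1/196) - 45800 = 9280/49 - 45800 = -2234920/49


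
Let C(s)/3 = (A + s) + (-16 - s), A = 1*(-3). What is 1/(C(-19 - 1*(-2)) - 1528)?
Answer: -1/1585 ≈ -0.00063092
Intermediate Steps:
A = -3
C(s) = -57 (C(s) = 3*((-3 + s) + (-16 - s)) = 3*(-19) = -57)
1/(C(-19 - 1*(-2)) - 1528) = 1/(-57 - 1528) = 1/(-1585) = -1/1585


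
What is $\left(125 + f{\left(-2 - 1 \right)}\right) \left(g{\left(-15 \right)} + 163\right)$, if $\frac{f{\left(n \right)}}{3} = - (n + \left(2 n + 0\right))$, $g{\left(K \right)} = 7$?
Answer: $25840$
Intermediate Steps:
$f{\left(n \right)} = - 9 n$ ($f{\left(n \right)} = 3 \left(- (n + \left(2 n + 0\right))\right) = 3 \left(- (n + 2 n)\right) = 3 \left(- 3 n\right) = - 9 n$)
$\left(125 + f{\left(-2 - 1 \right)}\right) \left(g{\left(-15 \right)} + 163\right) = \left(125 - 9 \left(-2 - 1\right)\right) \left(7 + 163\right) = \left(125 - 9 \left(-2 - 1\right)\right) 170 = \left(125 - -27\right) 170 = \left(125 + 27\right) 170 = 152 \cdot 170 = 25840$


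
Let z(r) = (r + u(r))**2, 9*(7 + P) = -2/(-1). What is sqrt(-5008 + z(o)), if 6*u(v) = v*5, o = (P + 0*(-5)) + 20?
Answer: I*sqrt(12889847)/54 ≈ 66.486*I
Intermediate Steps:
P = -61/9 (P = -7 + (-2/(-1))/9 = -7 + (-2*(-1))/9 = -7 + (1/9)*2 = -7 + 2/9 = -61/9 ≈ -6.7778)
o = 119/9 (o = (-61/9 + 0*(-5)) + 20 = (-61/9 + 0) + 20 = -61/9 + 20 = 119/9 ≈ 13.222)
u(v) = 5*v/6 (u(v) = (v*5)/6 = (5*v)/6 = 5*v/6)
z(r) = 121*r**2/36 (z(r) = (r + 5*r/6)**2 = (11*r/6)**2 = 121*r**2/36)
sqrt(-5008 + z(o)) = sqrt(-5008 + 121*(119/9)**2/36) = sqrt(-5008 + (121/36)*(14161/81)) = sqrt(-5008 + 1713481/2916) = sqrt(-12889847/2916) = I*sqrt(12889847)/54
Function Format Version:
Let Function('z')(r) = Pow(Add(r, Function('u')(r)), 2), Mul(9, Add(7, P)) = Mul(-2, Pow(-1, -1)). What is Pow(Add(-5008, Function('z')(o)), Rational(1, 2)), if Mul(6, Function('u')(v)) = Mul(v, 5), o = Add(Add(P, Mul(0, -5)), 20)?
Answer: Mul(Rational(1, 54), I, Pow(12889847, Rational(1, 2))) ≈ Mul(66.486, I)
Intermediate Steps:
P = Rational(-61, 9) (P = Add(-7, Mul(Rational(1, 9), Mul(-2, Pow(-1, -1)))) = Add(-7, Mul(Rational(1, 9), Mul(-2, -1))) = Add(-7, Mul(Rational(1, 9), 2)) = Add(-7, Rational(2, 9)) = Rational(-61, 9) ≈ -6.7778)
o = Rational(119, 9) (o = Add(Add(Rational(-61, 9), Mul(0, -5)), 20) = Add(Add(Rational(-61, 9), 0), 20) = Add(Rational(-61, 9), 20) = Rational(119, 9) ≈ 13.222)
Function('u')(v) = Mul(Rational(5, 6), v) (Function('u')(v) = Mul(Rational(1, 6), Mul(v, 5)) = Mul(Rational(1, 6), Mul(5, v)) = Mul(Rational(5, 6), v))
Function('z')(r) = Mul(Rational(121, 36), Pow(r, 2)) (Function('z')(r) = Pow(Add(r, Mul(Rational(5, 6), r)), 2) = Pow(Mul(Rational(11, 6), r), 2) = Mul(Rational(121, 36), Pow(r, 2)))
Pow(Add(-5008, Function('z')(o)), Rational(1, 2)) = Pow(Add(-5008, Mul(Rational(121, 36), Pow(Rational(119, 9), 2))), Rational(1, 2)) = Pow(Add(-5008, Mul(Rational(121, 36), Rational(14161, 81))), Rational(1, 2)) = Pow(Add(-5008, Rational(1713481, 2916)), Rational(1, 2)) = Pow(Rational(-12889847, 2916), Rational(1, 2)) = Mul(Rational(1, 54), I, Pow(12889847, Rational(1, 2)))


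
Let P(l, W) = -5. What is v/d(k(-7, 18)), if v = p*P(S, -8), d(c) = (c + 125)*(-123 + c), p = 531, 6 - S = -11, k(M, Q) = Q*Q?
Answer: -885/30083 ≈ -0.029419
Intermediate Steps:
k(M, Q) = Q²
S = 17 (S = 6 - 1*(-11) = 6 + 11 = 17)
d(c) = (-123 + c)*(125 + c) (d(c) = (125 + c)*(-123 + c) = (-123 + c)*(125 + c))
v = -2655 (v = 531*(-5) = -2655)
v/d(k(-7, 18)) = -2655/(-15375 + (18²)² + 2*18²) = -2655/(-15375 + 324² + 2*324) = -2655/(-15375 + 104976 + 648) = -2655/90249 = -2655*1/90249 = -885/30083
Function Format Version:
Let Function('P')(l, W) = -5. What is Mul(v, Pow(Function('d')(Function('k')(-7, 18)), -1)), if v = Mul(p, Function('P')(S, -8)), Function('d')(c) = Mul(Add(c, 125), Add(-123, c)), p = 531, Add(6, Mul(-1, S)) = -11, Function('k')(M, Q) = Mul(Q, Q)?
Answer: Rational(-885, 30083) ≈ -0.029419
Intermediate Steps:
Function('k')(M, Q) = Pow(Q, 2)
S = 17 (S = Add(6, Mul(-1, -11)) = Add(6, 11) = 17)
Function('d')(c) = Mul(Add(-123, c), Add(125, c)) (Function('d')(c) = Mul(Add(125, c), Add(-123, c)) = Mul(Add(-123, c), Add(125, c)))
v = -2655 (v = Mul(531, -5) = -2655)
Mul(v, Pow(Function('d')(Function('k')(-7, 18)), -1)) = Mul(-2655, Pow(Add(-15375, Pow(Pow(18, 2), 2), Mul(2, Pow(18, 2))), -1)) = Mul(-2655, Pow(Add(-15375, Pow(324, 2), Mul(2, 324)), -1)) = Mul(-2655, Pow(Add(-15375, 104976, 648), -1)) = Mul(-2655, Pow(90249, -1)) = Mul(-2655, Rational(1, 90249)) = Rational(-885, 30083)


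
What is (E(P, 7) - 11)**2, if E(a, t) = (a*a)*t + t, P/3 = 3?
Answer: 316969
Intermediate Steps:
P = 9 (P = 3*3 = 9)
E(a, t) = t + t*a**2 (E(a, t) = a**2*t + t = t*a**2 + t = t + t*a**2)
(E(P, 7) - 11)**2 = (7*(1 + 9**2) - 11)**2 = (7*(1 + 81) - 11)**2 = (7*82 - 11)**2 = (574 - 11)**2 = 563**2 = 316969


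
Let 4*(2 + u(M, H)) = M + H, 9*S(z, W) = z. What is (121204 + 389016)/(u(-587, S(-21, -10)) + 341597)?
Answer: 1530660/1024343 ≈ 1.4943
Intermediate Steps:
S(z, W) = z/9
u(M, H) = -2 + H/4 + M/4 (u(M, H) = -2 + (M + H)/4 = -2 + (H + M)/4 = -2 + (H/4 + M/4) = -2 + H/4 + M/4)
(121204 + 389016)/(u(-587, S(-21, -10)) + 341597) = (121204 + 389016)/((-2 + ((1/9)*(-21))/4 + (1/4)*(-587)) + 341597) = 510220/((-2 + (1/4)*(-7/3) - 587/4) + 341597) = 510220/((-2 - 7/12 - 587/4) + 341597) = 510220/(-448/3 + 341597) = 510220/(1024343/3) = 510220*(3/1024343) = 1530660/1024343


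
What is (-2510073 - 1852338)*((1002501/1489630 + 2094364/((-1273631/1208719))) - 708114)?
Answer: 22311354281812595892847659/1897238946530 ≈ 1.1760e+13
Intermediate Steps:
(-2510073 - 1852338)*((1002501/1489630 + 2094364/((-1273631/1208719))) - 708114) = -4362411*((1002501*(1/1489630) + 2094364/((-1273631/1208719))) - 708114) = -4362411*((1002501/1489630 + 2094364/((-1*1273631/1208719))) - 708114) = -4362411*((1002501/1489630 + 2094364/(-1273631/1208719)) - 708114) = -4362411*((1002501/1489630 + 2094364*(-1208719/1273631)) - 708114) = -4362411*((1002501/1489630 - 2531497559716/1273631) - 708114) = -4362411*(-3770993433063393949/1897238946530 - 708114) = -4362411*(-5114454892446538369/1897238946530) = 22311354281812595892847659/1897238946530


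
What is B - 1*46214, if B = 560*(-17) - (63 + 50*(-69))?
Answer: -52347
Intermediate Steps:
B = -6133 (B = -9520 - (63 - 3450) = -9520 - 1*(-3387) = -9520 + 3387 = -6133)
B - 1*46214 = -6133 - 1*46214 = -6133 - 46214 = -52347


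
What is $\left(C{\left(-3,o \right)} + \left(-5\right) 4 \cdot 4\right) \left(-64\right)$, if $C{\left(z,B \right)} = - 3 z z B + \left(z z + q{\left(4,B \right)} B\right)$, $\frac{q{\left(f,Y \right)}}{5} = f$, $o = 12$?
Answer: $9920$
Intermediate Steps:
$q{\left(f,Y \right)} = 5 f$
$C{\left(z,B \right)} = z^{2} + 20 B - 3 B z^{2}$ ($C{\left(z,B \right)} = - 3 z z B + \left(z z + 5 \cdot 4 B\right) = - 3 z^{2} B + \left(z^{2} + 20 B\right) = - 3 B z^{2} + \left(z^{2} + 20 B\right) = z^{2} + 20 B - 3 B z^{2}$)
$\left(C{\left(-3,o \right)} + \left(-5\right) 4 \cdot 4\right) \left(-64\right) = \left(\left(\left(-3\right)^{2} + 20 \cdot 12 - 36 \left(-3\right)^{2}\right) + \left(-5\right) 4 \cdot 4\right) \left(-64\right) = \left(\left(9 + 240 - 36 \cdot 9\right) - 80\right) \left(-64\right) = \left(\left(9 + 240 - 324\right) - 80\right) \left(-64\right) = \left(-75 - 80\right) \left(-64\right) = \left(-155\right) \left(-64\right) = 9920$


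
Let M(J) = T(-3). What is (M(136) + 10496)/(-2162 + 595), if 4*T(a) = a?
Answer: -41981/6268 ≈ -6.6977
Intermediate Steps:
T(a) = a/4
M(J) = -3/4 (M(J) = (1/4)*(-3) = -3/4)
(M(136) + 10496)/(-2162 + 595) = (-3/4 + 10496)/(-2162 + 595) = (41981/4)/(-1567) = (41981/4)*(-1/1567) = -41981/6268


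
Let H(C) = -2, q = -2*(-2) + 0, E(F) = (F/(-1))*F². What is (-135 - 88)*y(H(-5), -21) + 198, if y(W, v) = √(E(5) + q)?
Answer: 198 - 2453*I ≈ 198.0 - 2453.0*I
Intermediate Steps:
E(F) = -F³ (E(F) = (F*(-1))*F² = (-F)*F² = -F³)
q = 4 (q = 4 + 0 = 4)
y(W, v) = 11*I (y(W, v) = √(-1*5³ + 4) = √(-1*125 + 4) = √(-125 + 4) = √(-121) = 11*I)
(-135 - 88)*y(H(-5), -21) + 198 = (-135 - 88)*(11*I) + 198 = -2453*I + 198 = 198 - 2453*I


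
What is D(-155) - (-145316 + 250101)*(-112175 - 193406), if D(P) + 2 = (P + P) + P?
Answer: 32020304618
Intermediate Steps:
D(P) = -2 + 3*P (D(P) = -2 + ((P + P) + P) = -2 + (2*P + P) = -2 + 3*P)
D(-155) - (-145316 + 250101)*(-112175 - 193406) = (-2 + 3*(-155)) - (-145316 + 250101)*(-112175 - 193406) = (-2 - 465) - 104785*(-305581) = -467 - 1*(-32020305085) = -467 + 32020305085 = 32020304618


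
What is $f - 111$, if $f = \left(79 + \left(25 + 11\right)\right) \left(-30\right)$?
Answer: $-3561$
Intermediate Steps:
$f = -3450$ ($f = \left(79 + 36\right) \left(-30\right) = 115 \left(-30\right) = -3450$)
$f - 111 = -3450 - 111 = -3561$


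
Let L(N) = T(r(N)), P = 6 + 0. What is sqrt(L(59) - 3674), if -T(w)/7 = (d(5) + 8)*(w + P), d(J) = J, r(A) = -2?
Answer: I*sqrt(4038) ≈ 63.545*I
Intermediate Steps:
P = 6
T(w) = -546 - 91*w (T(w) = -7*(5 + 8)*(w + 6) = -91*(6 + w) = -7*(78 + 13*w) = -546 - 91*w)
L(N) = -364 (L(N) = -546 - 91*(-2) = -546 + 182 = -364)
sqrt(L(59) - 3674) = sqrt(-364 - 3674) = sqrt(-4038) = I*sqrt(4038)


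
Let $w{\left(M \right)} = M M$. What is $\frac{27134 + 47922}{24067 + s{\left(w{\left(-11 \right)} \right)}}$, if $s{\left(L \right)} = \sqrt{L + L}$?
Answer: $\frac{1806372752}{579220247} - \frac{825616 \sqrt{2}}{579220247} \approx 3.1166$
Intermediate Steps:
$w{\left(M \right)} = M^{2}$
$s{\left(L \right)} = \sqrt{2} \sqrt{L}$ ($s{\left(L \right)} = \sqrt{2 L} = \sqrt{2} \sqrt{L}$)
$\frac{27134 + 47922}{24067 + s{\left(w{\left(-11 \right)} \right)}} = \frac{27134 + 47922}{24067 + \sqrt{2} \sqrt{\left(-11\right)^{2}}} = \frac{75056}{24067 + \sqrt{2} \sqrt{121}} = \frac{75056}{24067 + \sqrt{2} \cdot 11} = \frac{75056}{24067 + 11 \sqrt{2}}$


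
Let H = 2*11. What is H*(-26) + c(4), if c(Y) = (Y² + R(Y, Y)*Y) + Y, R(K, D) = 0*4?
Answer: -552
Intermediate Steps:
R(K, D) = 0
c(Y) = Y + Y² (c(Y) = (Y² + 0*Y) + Y = (Y² + 0) + Y = Y² + Y = Y + Y²)
H = 22
H*(-26) + c(4) = 22*(-26) + 4*(1 + 4) = -572 + 4*5 = -572 + 20 = -552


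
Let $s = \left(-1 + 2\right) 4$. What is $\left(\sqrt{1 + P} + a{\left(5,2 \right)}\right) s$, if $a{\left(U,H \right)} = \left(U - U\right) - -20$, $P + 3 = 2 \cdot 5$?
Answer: $80 + 8 \sqrt{2} \approx 91.314$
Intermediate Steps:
$P = 7$ ($P = -3 + 2 \cdot 5 = -3 + 10 = 7$)
$s = 4$ ($s = 1 \cdot 4 = 4$)
$a{\left(U,H \right)} = 20$ ($a{\left(U,H \right)} = 0 + 20 = 20$)
$\left(\sqrt{1 + P} + a{\left(5,2 \right)}\right) s = \left(\sqrt{1 + 7} + 20\right) 4 = \left(\sqrt{8} + 20\right) 4 = \left(2 \sqrt{2} + 20\right) 4 = \left(20 + 2 \sqrt{2}\right) 4 = 80 + 8 \sqrt{2}$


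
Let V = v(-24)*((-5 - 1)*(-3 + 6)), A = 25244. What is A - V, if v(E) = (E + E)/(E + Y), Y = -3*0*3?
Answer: 25280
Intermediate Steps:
Y = 0 (Y = 0*3 = 0)
v(E) = 2 (v(E) = (E + E)/(E + 0) = (2*E)/E = 2)
V = -36 (V = 2*((-5 - 1)*(-3 + 6)) = 2*(-6*3) = 2*(-18) = -36)
A - V = 25244 - 1*(-36) = 25244 + 36 = 25280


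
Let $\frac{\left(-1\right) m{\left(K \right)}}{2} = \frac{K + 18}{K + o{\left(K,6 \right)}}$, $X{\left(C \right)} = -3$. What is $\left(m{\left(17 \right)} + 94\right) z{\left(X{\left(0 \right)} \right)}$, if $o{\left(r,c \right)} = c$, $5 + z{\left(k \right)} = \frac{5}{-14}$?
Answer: $- \frac{78450}{161} \approx -487.27$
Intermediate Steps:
$z{\left(k \right)} = - \frac{75}{14}$ ($z{\left(k \right)} = -5 + \frac{5}{-14} = -5 + 5 \left(- \frac{1}{14}\right) = -5 - \frac{5}{14} = - \frac{75}{14}$)
$m{\left(K \right)} = - \frac{2 \left(18 + K\right)}{6 + K}$ ($m{\left(K \right)} = - 2 \frac{K + 18}{K + 6} = - 2 \frac{18 + K}{6 + K} = - \frac{2 \left(18 + K\right)}{6 + K}$)
$\left(m{\left(17 \right)} + 94\right) z{\left(X{\left(0 \right)} \right)} = \left(\frac{2 \left(-18 - 17\right)}{6 + 17} + 94\right) \left(- \frac{75}{14}\right) = \left(\frac{2 \left(-18 - 17\right)}{23} + 94\right) \left(- \frac{75}{14}\right) = \left(2 \cdot \frac{1}{23} \left(-35\right) + 94\right) \left(- \frac{75}{14}\right) = \left(- \frac{70}{23} + 94\right) \left(- \frac{75}{14}\right) = \frac{2092}{23} \left(- \frac{75}{14}\right) = - \frac{78450}{161}$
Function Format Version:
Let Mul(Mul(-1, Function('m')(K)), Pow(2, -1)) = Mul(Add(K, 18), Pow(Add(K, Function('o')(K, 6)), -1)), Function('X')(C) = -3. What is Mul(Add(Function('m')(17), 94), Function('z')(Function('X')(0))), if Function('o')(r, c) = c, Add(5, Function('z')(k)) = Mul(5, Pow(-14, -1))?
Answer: Rational(-78450, 161) ≈ -487.27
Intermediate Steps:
Function('z')(k) = Rational(-75, 14) (Function('z')(k) = Add(-5, Mul(5, Pow(-14, -1))) = Add(-5, Mul(5, Rational(-1, 14))) = Add(-5, Rational(-5, 14)) = Rational(-75, 14))
Function('m')(K) = Mul(-2, Pow(Add(6, K), -1), Add(18, K)) (Function('m')(K) = Mul(-2, Mul(Add(K, 18), Pow(Add(K, 6), -1))) = Mul(-2, Mul(Add(18, K), Pow(Add(6, K), -1))) = Mul(-2, Mul(Pow(Add(6, K), -1), Add(18, K))) = Mul(-2, Pow(Add(6, K), -1), Add(18, K)))
Mul(Add(Function('m')(17), 94), Function('z')(Function('X')(0))) = Mul(Add(Mul(2, Pow(Add(6, 17), -1), Add(-18, Mul(-1, 17))), 94), Rational(-75, 14)) = Mul(Add(Mul(2, Pow(23, -1), Add(-18, -17)), 94), Rational(-75, 14)) = Mul(Add(Mul(2, Rational(1, 23), -35), 94), Rational(-75, 14)) = Mul(Add(Rational(-70, 23), 94), Rational(-75, 14)) = Mul(Rational(2092, 23), Rational(-75, 14)) = Rational(-78450, 161)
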